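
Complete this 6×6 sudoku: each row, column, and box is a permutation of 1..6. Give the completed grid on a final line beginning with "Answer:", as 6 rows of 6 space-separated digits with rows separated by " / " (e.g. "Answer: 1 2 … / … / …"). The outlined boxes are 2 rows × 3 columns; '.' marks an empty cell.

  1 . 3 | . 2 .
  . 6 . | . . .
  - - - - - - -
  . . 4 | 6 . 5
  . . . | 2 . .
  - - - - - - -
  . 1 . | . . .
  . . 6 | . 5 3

Step 1. [r5c4∈{4}] r5c4's peers cover all but 4. So r5c4=4.
Step 2. [r3c5∈{1,3}] across row 3, 1 lands solely at r3c5 ⇒ r3c5=1.
Step 3. [r4c5∈{3,4}] in box 4, 3 fits only at r4c5. So r4c5=3.
Step 4. [r5c1∈{2,3,5}] r5c1 is the only open cell in row 5 admitting 3 ⇒ r5c1=3.
Step 5. [r4c2∈{5}] r4c2 is down to just 5, so r4c2=5.
Step 6. [r2c1∈{2,4,5}] col 1 places 5 nowhere but r2c1, so r2c1=5.
Step 7. [r1c2∈{4}] r1c2 is down to just 4, so r1c2=4.
Step 8. [r6c2∈{2}] r6c2's peers cover all but 2, so r6c2=2.
Step 9. [r2c6∈{1,4}] 1 has one home in col 6: r2c6, so r2c6=1.
Step 10. [r1c6∈{6}] r1c6's peers cover all but 6 ⇒ r1c6=6.
Step 11. [r6c1∈{4}] r6c1 has the single candidate 4, so r6c1=4.
Step 12. [r2c3∈{2}] nothing but 2 survives at r2c3, so r2c3=2.
Step 13. [r5c6∈{2}] r5c6 has the single candidate 2 ⇒ r5c6=2.
Step 14. [r3c2∈{3}] r3c2 is down to just 3. So r3c2=3.
Step 15. [r2c4∈{3}] only 3 remains possible at r2c4 ⇒ r2c4=3.
Step 16. [r1c4∈{5}] only 5 remains possible at r1c4 ⇒ r1c4=5.
Step 17. [r4c1∈{6}] r4c1 is down to just 6 ⇒ r4c1=6.
Step 18. [r4c6∈{4}] r4c6's peers cover all but 4, so r4c6=4.
Step 19. [r3c1∈{2}] nothing but 2 survives at r3c1 ⇒ r3c1=2.
Step 20. [r6c4∈{1}] only 1 remains possible at r6c4 ⇒ r6c4=1.
Step 21. [r5c3∈{5}] only 5 remains possible at r5c3, so r5c3=5.
Step 22. [r2c5∈{4}] nothing but 4 survives at r2c5, so r2c5=4.
Step 23. [r5c5∈{6}] r5c5 has the single candidate 6 ⇒ r5c5=6.
Step 24. [r4c3∈{1}] r4c3 has the single candidate 1 ⇒ r4c3=1.

Answer: 1 4 3 5 2 6 / 5 6 2 3 4 1 / 2 3 4 6 1 5 / 6 5 1 2 3 4 / 3 1 5 4 6 2 / 4 2 6 1 5 3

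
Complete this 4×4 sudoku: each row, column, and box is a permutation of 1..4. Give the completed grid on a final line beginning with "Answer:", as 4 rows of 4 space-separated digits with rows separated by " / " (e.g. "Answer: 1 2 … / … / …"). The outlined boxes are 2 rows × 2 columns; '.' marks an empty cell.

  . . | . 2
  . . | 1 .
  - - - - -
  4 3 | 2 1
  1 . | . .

Step 1. [r1c1∈{3}] only 3 remains possible at r1c1, so r1c1=3.
Step 2. [r1c3∈{4}] nothing but 4 survives at r1c3. So r1c3=4.
Step 3. [r2c2∈{2,4}] r2c2 is the only open cell in row 2 admitting 4, so r2c2=4.
Step 4. [r4c3∈{3}] only 3 remains possible at r4c3, so r4c3=3.
Step 5. [r4c4∈{4}] r4c4 has the single candidate 4. So r4c4=4.
Step 6. [r1c2∈{1}] only 1 remains possible at r1c2, so r1c2=1.
Step 7. [r2c4∈{3}] r2c4's peers cover all but 3. So r2c4=3.
Step 8. [r2c1∈{2}] only 2 remains possible at r2c1 ⇒ r2c1=2.
Step 9. [r4c2∈{2}] r4c2 is down to just 2. So r4c2=2.

Answer: 3 1 4 2 / 2 4 1 3 / 4 3 2 1 / 1 2 3 4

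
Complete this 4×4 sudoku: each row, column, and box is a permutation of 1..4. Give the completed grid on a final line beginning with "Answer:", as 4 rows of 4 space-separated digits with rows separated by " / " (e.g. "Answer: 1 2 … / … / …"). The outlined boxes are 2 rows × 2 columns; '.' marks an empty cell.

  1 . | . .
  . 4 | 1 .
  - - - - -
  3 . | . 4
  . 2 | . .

Step 1. [r2c4∈{2,3}] r2c4 is the only open cell in row 2 admitting 3. So r2c4=3.
Step 2. [r3c3∈{2}] r3c3 has the single candidate 2 ⇒ r3c3=2.
Step 3. [r4c4∈{1}] nothing but 1 survives at r4c4. So r4c4=1.
Step 4. [r2c1∈{2}] r2c1 is down to just 2. So r2c1=2.
Step 5. [r1c4∈{2}] r1c4's peers cover all but 2. So r1c4=2.
Step 6. [r1c2∈{3}] only 3 remains possible at r1c2. So r1c2=3.
Step 7. [r1c3∈{4}] r1c3 is down to just 4, so r1c3=4.
Step 8. [r4c3∈{3}] r4c3's peers cover all but 3. So r4c3=3.
Step 9. [r3c2∈{1}] only 1 remains possible at r3c2 ⇒ r3c2=1.
Step 10. [r4c1∈{4}] only 4 remains possible at r4c1. So r4c1=4.

Answer: 1 3 4 2 / 2 4 1 3 / 3 1 2 4 / 4 2 3 1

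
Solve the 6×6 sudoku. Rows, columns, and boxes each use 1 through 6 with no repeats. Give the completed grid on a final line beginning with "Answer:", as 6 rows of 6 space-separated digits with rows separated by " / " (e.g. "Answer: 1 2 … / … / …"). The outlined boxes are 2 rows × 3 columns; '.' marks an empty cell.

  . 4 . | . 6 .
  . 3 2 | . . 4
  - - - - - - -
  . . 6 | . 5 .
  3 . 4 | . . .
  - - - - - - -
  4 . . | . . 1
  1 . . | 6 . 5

Step 1. [r3c1∈{2}] only 2 remains possible at r3c1. So r3c1=2.
Step 2. [r2c5∈{1}] r2c5 is down to just 1. So r2c5=1.
Step 3. [r4c5∈{2}] r4c5 is down to just 2, so r4c5=2.
Step 4. [r5c4∈{2,3}] 2 has one home in box 6: r5c4, so r5c4=2.
Step 5. [r1c1∈{5}] only 5 remains possible at r1c1 ⇒ r1c1=5.
Step 6. [r4c2∈{1,5}] r4c2 is the only open cell in row 4 admitting 5 ⇒ r4c2=5.
Step 7. [r6c3∈{3}] only 3 remains possible at r6c3, so r6c3=3.
Step 8. [r3c6∈{3}] nothing but 3 survives at r3c6. So r3c6=3.
Step 9. [r3c4∈{1,4}] across row 3, 4 lands solely at r3c4. So r3c4=4.
Step 10. [r5c5∈{3}] nothing but 3 survives at r5c5 ⇒ r5c5=3.
Step 11. [r2c4∈{5}] nothing but 5 survives at r2c4. So r2c4=5.
Step 12. [r1c6∈{2}] only 2 remains possible at r1c6. So r1c6=2.
Step 13. [r5c2∈{6}] nothing but 6 survives at r5c2, so r5c2=6.
Step 14. [r2c1∈{6}] r2c1's peers cover all but 6 ⇒ r2c1=6.
Step 15. [r5c3∈{5}] only 5 remains possible at r5c3, so r5c3=5.
Step 16. [r1c3∈{1}] nothing but 1 survives at r1c3. So r1c3=1.
Step 17. [r3c2∈{1}] r3c2's peers cover all but 1, so r3c2=1.
Step 18. [r6c2∈{2}] r6c2 has the single candidate 2, so r6c2=2.
Step 19. [r4c4∈{1}] r4c4 has the single candidate 1. So r4c4=1.
Step 20. [r1c4∈{3}] r1c4's peers cover all but 3 ⇒ r1c4=3.
Step 21. [r6c5∈{4}] nothing but 4 survives at r6c5. So r6c5=4.
Step 22. [r4c6∈{6}] r4c6's peers cover all but 6 ⇒ r4c6=6.

Answer: 5 4 1 3 6 2 / 6 3 2 5 1 4 / 2 1 6 4 5 3 / 3 5 4 1 2 6 / 4 6 5 2 3 1 / 1 2 3 6 4 5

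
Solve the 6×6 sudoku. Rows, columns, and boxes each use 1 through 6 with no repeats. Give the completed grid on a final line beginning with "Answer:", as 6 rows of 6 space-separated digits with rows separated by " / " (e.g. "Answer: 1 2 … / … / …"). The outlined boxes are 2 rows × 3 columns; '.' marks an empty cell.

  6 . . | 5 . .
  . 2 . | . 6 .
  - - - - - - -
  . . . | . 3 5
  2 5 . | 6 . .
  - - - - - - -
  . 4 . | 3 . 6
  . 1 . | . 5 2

Step 1. [r4c3∈{1,3,4}] across row 4, 3 lands solely at r4c3, so r4c3=3.
Step 2. [r3c4∈{1,2,4}] row 3 places 2 nowhere but r3c4, so r3c4=2.
Step 3. [r2c4∈{1,4}] across col 4, 1 lands solely at r2c4. So r2c4=1.
Step 4. [r1c2∈{3}] only 3 remains possible at r1c2. So r1c2=3.
Step 5. [r1c6∈{4}] nothing but 4 survives at r1c6 ⇒ r1c6=4.
Step 6. [r3c1∈{1,4}] across col 1, 1 lands solely at r3c1. So r3c1=1.
Step 7. [r2c1∈{4,5}] in col 1, 4 fits only at r2c1. So r2c1=4.
Step 8. [r4c5∈{1,4}] row 4 places 4 nowhere but r4c5. So r4c5=4.
Step 9. [r2c3∈{5}] nothing but 5 survives at r2c3, so r2c3=5.
Step 10. [r3c3∈{4,6}] in row 3, 4 fits only at r3c3, so r3c3=4.
Step 11. [r2c6∈{3}] r2c6's peers cover all but 3, so r2c6=3.
Step 12. [r6c3∈{6}] nothing but 6 survives at r6c3. So r6c3=6.
Step 13. [r1c5∈{2}] r1c5 has the single candidate 2. So r1c5=2.
Step 14. [r3c2∈{6}] only 6 remains possible at r3c2, so r3c2=6.
Step 15. [r6c4∈{4}] r6c4's peers cover all but 4, so r6c4=4.
Step 16. [r1c3∈{1}] r1c3 is down to just 1. So r1c3=1.
Step 17. [r5c1∈{5}] only 5 remains possible at r5c1, so r5c1=5.
Step 18. [r5c5∈{1}] nothing but 1 survives at r5c5, so r5c5=1.
Step 19. [r6c1∈{3}] nothing but 3 survives at r6c1, so r6c1=3.
Step 20. [r5c3∈{2}] r5c3 is down to just 2 ⇒ r5c3=2.
Step 21. [r4c6∈{1}] r4c6 has the single candidate 1. So r4c6=1.

Answer: 6 3 1 5 2 4 / 4 2 5 1 6 3 / 1 6 4 2 3 5 / 2 5 3 6 4 1 / 5 4 2 3 1 6 / 3 1 6 4 5 2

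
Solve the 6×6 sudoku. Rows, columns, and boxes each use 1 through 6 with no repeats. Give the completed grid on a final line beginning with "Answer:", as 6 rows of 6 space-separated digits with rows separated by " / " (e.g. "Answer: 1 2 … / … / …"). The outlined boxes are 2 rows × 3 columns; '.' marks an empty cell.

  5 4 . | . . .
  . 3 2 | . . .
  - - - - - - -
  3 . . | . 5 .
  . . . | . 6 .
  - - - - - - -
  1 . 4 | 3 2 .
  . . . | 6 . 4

Step 1. [r1c3∈{1,6}] r1c3 is the only open cell in box 1 admitting 1. So r1c3=1.
Step 2. [r3c4∈{1,2,4}] row 3 places 4 nowhere but r3c4. So r3c4=4.
Step 3. [r4c6∈{1,2,3}] row 4 places 3 nowhere but r4c6 ⇒ r4c6=3.
Step 4. [r2c4∈{1,5}] 5 has one home in col 4: r2c4. So r2c4=5.
Step 5. [r4c4∈{1,2}] 1 has one home in col 4: r4c4 ⇒ r4c4=1.
Step 6. [r3c6∈{2}] r3c6 is down to just 2. So r3c6=2.
Step 7. [r6c1∈{2}] r6c1's peers cover all but 2 ⇒ r6c1=2.
Step 8. [r6c2∈{5}] r6c2's peers cover all but 5 ⇒ r6c2=5.
Step 9. [r2c6∈{1,6}] in col 6, 1 fits only at r2c6. So r2c6=1.
Step 10. [r3c3∈{6}] r3c3 is down to just 6 ⇒ r3c3=6.
Step 11. [r1c6∈{6}] nothing but 6 survives at r1c6, so r1c6=6.
Step 12. [r6c3∈{3}] r6c3 is down to just 3 ⇒ r6c3=3.
Step 13. [r5c2∈{6}] r5c2 is down to just 6 ⇒ r5c2=6.
Step 14. [r1c4∈{2}] r1c4 has the single candidate 2. So r1c4=2.
Step 15. [r2c1∈{6}] r2c1's peers cover all but 6 ⇒ r2c1=6.
Step 16. [r5c6∈{5}] nothing but 5 survives at r5c6. So r5c6=5.
Step 17. [r6c5∈{1}] r6c5's peers cover all but 1, so r6c5=1.
Step 18. [r3c2∈{1}] only 1 remains possible at r3c2 ⇒ r3c2=1.
Step 19. [r4c3∈{5}] r4c3's peers cover all but 5. So r4c3=5.
Step 20. [r4c2∈{2}] nothing but 2 survives at r4c2, so r4c2=2.
Step 21. [r4c1∈{4}] only 4 remains possible at r4c1. So r4c1=4.
Step 22. [r2c5∈{4}] nothing but 4 survives at r2c5 ⇒ r2c5=4.
Step 23. [r1c5∈{3}] r1c5 is down to just 3 ⇒ r1c5=3.

Answer: 5 4 1 2 3 6 / 6 3 2 5 4 1 / 3 1 6 4 5 2 / 4 2 5 1 6 3 / 1 6 4 3 2 5 / 2 5 3 6 1 4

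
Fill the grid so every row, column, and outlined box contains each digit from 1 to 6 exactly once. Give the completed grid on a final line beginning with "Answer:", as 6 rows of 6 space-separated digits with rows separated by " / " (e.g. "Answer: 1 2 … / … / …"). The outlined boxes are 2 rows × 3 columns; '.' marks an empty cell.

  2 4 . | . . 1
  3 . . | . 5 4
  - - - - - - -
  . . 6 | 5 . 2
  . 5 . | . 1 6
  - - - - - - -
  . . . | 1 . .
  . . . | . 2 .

Step 1. [r4c1∈{4}] r4c1 is down to just 4, so r4c1=4.
Step 2. [r2c2∈{1,6}] in box 1, 6 fits only at r2c2, so r2c2=6.
Step 3. [r6c4∈{3,4,6}] across col 4, 4 lands solely at r6c4 ⇒ r6c4=4.
Step 4. [r4c4∈{3}] r4c4 has the single candidate 3 ⇒ r4c4=3.
Step 5. [r3c2∈{1,3}] 3 has one home in row 3: r3c2. So r3c2=3.
Step 6. [r5c5∈{3,6}] r5c5 is the only open cell in box 6 admitting 6 ⇒ r5c5=6.
Step 7. [r5c1∈{5}] only 5 remains possible at r5c1. So r5c1=5.
Step 8. [r5c3∈{2,3,4}] 4 has one home in row 5: r5c3, so r5c3=4.
Step 9. [r6c2∈{1}] r6c2 is down to just 1, so r6c2=1.
Step 10. [r5c6∈{3}] r5c6 is down to just 3, so r5c6=3.
Step 11. [r3c5∈{4}] r3c5 has the single candidate 4. So r3c5=4.
Step 12. [r2c3∈{1}] r2c3 is down to just 1, so r2c3=1.
Step 13. [r1c5∈{3}] r1c5 is down to just 3 ⇒ r1c5=3.
Step 14. [r5c2∈{2}] nothing but 2 survives at r5c2. So r5c2=2.
Step 15. [r1c4∈{6}] only 6 remains possible at r1c4. So r1c4=6.
Step 16. [r6c3∈{3}] only 3 remains possible at r6c3. So r6c3=3.
Step 17. [r6c6∈{5}] r6c6's peers cover all but 5, so r6c6=5.
Step 18. [r1c3∈{5}] nothing but 5 survives at r1c3 ⇒ r1c3=5.
Step 19. [r6c1∈{6}] nothing but 6 survives at r6c1. So r6c1=6.
Step 20. [r4c3∈{2}] only 2 remains possible at r4c3. So r4c3=2.
Step 21. [r2c4∈{2}] r2c4 has the single candidate 2, so r2c4=2.
Step 22. [r3c1∈{1}] r3c1's peers cover all but 1 ⇒ r3c1=1.

Answer: 2 4 5 6 3 1 / 3 6 1 2 5 4 / 1 3 6 5 4 2 / 4 5 2 3 1 6 / 5 2 4 1 6 3 / 6 1 3 4 2 5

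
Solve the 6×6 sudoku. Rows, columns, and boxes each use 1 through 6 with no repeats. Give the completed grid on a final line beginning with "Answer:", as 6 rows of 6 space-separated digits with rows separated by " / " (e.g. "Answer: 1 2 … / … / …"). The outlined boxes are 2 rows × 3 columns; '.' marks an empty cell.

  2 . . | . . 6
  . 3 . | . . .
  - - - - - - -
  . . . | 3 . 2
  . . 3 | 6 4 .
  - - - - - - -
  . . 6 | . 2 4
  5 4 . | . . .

Step 1. [r4c1∈{1}] r4c1 is down to just 1, so r4c1=1.
Step 2. [r6c4∈{1}] r6c4 is down to just 1. So r6c4=1.
Step 3. [r2c6∈{1,5}] r2c6 is the only open cell in col 6 admitting 1. So r2c6=1.
Step 4. [r2c5∈{5}] r2c5's peers cover all but 5 ⇒ r2c5=5.
Step 5. [r2c3∈{4}] r2c3 has the single candidate 4, so r2c3=4.
Step 6. [r3c3∈{5}] r3c3 has the single candidate 5, so r3c3=5.
Step 7. [r5c2∈{1}] r5c2 is down to just 1. So r5c2=1.
Step 8. [r6c6∈{3}] r6c6 is down to just 3, so r6c6=3.
Step 9. [r2c1∈{6}] r2c1 has the single candidate 6, so r2c1=6.
Step 10. [r3c5∈{1}] nothing but 1 survives at r3c5, so r3c5=1.
Step 11. [r6c5∈{6}] nothing but 6 survives at r6c5, so r6c5=6.
Step 12. [r1c3∈{1}] only 1 remains possible at r1c3. So r1c3=1.
Step 13. [r1c2∈{5}] only 5 remains possible at r1c2, so r1c2=5.
Step 14. [r5c1∈{3}] only 3 remains possible at r5c1, so r5c1=3.
Step 15. [r3c1∈{4}] r3c1 is down to just 4. So r3c1=4.
Step 16. [r1c4∈{4}] nothing but 4 survives at r1c4, so r1c4=4.
Step 17. [r5c4∈{5}] r5c4 is down to just 5, so r5c4=5.
Step 18. [r1c5∈{3}] r1c5 has the single candidate 3, so r1c5=3.
Step 19. [r4c2∈{2}] only 2 remains possible at r4c2. So r4c2=2.
Step 20. [r6c3∈{2}] r6c3 is down to just 2. So r6c3=2.
Step 21. [r4c6∈{5}] only 5 remains possible at r4c6, so r4c6=5.
Step 22. [r3c2∈{6}] r3c2 has the single candidate 6 ⇒ r3c2=6.
Step 23. [r2c4∈{2}] only 2 remains possible at r2c4, so r2c4=2.

Answer: 2 5 1 4 3 6 / 6 3 4 2 5 1 / 4 6 5 3 1 2 / 1 2 3 6 4 5 / 3 1 6 5 2 4 / 5 4 2 1 6 3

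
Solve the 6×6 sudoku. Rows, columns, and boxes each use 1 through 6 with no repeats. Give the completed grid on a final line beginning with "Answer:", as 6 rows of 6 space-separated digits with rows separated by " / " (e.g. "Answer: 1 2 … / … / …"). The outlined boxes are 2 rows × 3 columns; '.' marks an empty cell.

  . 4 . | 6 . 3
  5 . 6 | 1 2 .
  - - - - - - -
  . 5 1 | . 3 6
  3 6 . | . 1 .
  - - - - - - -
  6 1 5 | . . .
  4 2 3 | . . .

Step 1. [r3c4∈{2,4}] 4 has one home in row 3: r3c4. So r3c4=4.
Step 2. [r6c4∈{5}] r6c4 has the single candidate 5, so r6c4=5.
Step 3. [r4c4∈{2}] r4c4 has the single candidate 2. So r4c4=2.
Step 4. [r1c3∈{2}] r1c3 has the single candidate 2, so r1c3=2.
Step 5. [r2c6∈{4}] r2c6 is down to just 4 ⇒ r2c6=4.
Step 6. [r4c3∈{4}] r4c3's peers cover all but 4. So r4c3=4.
Step 7. [r3c1∈{2}] only 2 remains possible at r3c1, so r3c1=2.
Step 8. [r2c2∈{3}] nothing but 3 survives at r2c2. So r2c2=3.
Step 9. [r1c1∈{1}] nothing but 1 survives at r1c1 ⇒ r1c1=1.
Step 10. [r1c5∈{5}] nothing but 5 survives at r1c5. So r1c5=5.
Step 11. [r5c4∈{3}] r5c4's peers cover all but 3. So r5c4=3.
Step 12. [r4c6∈{5}] nothing but 5 survives at r4c6 ⇒ r4c6=5.
Step 13. [r5c5∈{4}] r5c5 has the single candidate 4. So r5c5=4.
Step 14. [r6c5∈{6}] r6c5 is down to just 6 ⇒ r6c5=6.
Step 15. [r5c6∈{2}] r5c6 is down to just 2, so r5c6=2.
Step 16. [r6c6∈{1}] r6c6 is down to just 1 ⇒ r6c6=1.

Answer: 1 4 2 6 5 3 / 5 3 6 1 2 4 / 2 5 1 4 3 6 / 3 6 4 2 1 5 / 6 1 5 3 4 2 / 4 2 3 5 6 1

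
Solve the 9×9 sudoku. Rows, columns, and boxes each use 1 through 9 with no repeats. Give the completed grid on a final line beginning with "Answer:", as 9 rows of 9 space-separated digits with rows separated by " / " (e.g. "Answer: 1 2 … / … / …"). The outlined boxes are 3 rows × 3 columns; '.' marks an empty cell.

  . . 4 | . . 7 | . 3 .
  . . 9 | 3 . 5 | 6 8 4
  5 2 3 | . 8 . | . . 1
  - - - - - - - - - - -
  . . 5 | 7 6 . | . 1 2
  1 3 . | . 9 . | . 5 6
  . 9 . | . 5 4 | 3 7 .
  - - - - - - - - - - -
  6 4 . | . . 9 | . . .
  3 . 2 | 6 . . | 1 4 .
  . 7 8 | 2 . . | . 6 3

Step 1. [r6c9∈{8}] r6c9 is down to just 8, so r6c9=8.
Step 2. [r9c7∈{5,9}] r9c7 is the only open cell in row 9 admitting 5, so r9c7=5.
Step 3. [r3c8∈{9}] r3c8 has the single candidate 9. So r3c8=9.
Step 4. [r7c9∈{7}] only 7 remains possible at r7c9 ⇒ r7c9=7.
Step 5. [r8c6∈{8}] r8c6's peers cover all but 8. So r8c6=8.
Step 6. [r9c6∈{1}] only 1 remains possible at r9c6. So r9c6=1.
Step 7. [r2c2∈{1}] r2c2 is down to just 1 ⇒ r2c2=1.
Step 8. [r4c2∈{8}] r4c2 has the single candidate 8, so r4c2=8.
Step 9. [r1c5∈{1,2}] col 5 places 1 nowhere but r1c5. So r1c5=1.
Step 10. [r5c7∈{4}] r5c7's peers cover all but 4, so r5c7=4.
Step 11. [r7c8∈{2}] r7c8's peers cover all but 2. So r7c8=2.
Step 12. [r9c1∈{9}] r9c1 is down to just 9, so r9c1=9.
Step 13. [r1c4∈{9}] r1c4 has the single candidate 9 ⇒ r1c4=9.
Step 14. [r1c2∈{6}] nothing but 6 survives at r1c2. So r1c2=6.
Step 15. [r8c5∈{7}] r8c5 has the single candidate 7. So r8c5=7.
Step 16. [r5c4∈{8}] nothing but 8 survives at r5c4, so r5c4=8.
Step 17. [r5c3∈{7}] r5c3 is down to just 7, so r5c3=7.
Step 18. [r4c1∈{4}] r4c1's peers cover all but 4 ⇒ r4c1=4.
Step 19. [r2c5∈{2}] only 2 remains possible at r2c5 ⇒ r2c5=2.
Step 20. [r8c2∈{5}] r8c2's peers cover all but 5, so r8c2=5.
Step 21. [r9c5∈{4}] r9c5's peers cover all but 4, so r9c5=4.
Step 22. [r8c9∈{9}] r8c9's peers cover all but 9, so r8c9=9.
Step 23. [r4c6∈{3}] r4c6's peers cover all but 3. So r4c6=3.
Step 24. [r7c5∈{3}] r7c5 has the single candidate 3, so r7c5=3.
Step 25. [r5c6∈{2}] r5c6's peers cover all but 2 ⇒ r5c6=2.
Step 26. [r3c4∈{4}] nothing but 4 survives at r3c4 ⇒ r3c4=4.
Step 27. [r6c1∈{2}] r6c1's peers cover all but 2 ⇒ r6c1=2.
Step 28. [r4c7∈{9}] r4c7 is down to just 9. So r4c7=9.
Step 29. [r6c4∈{1}] r6c4 has the single candidate 1. So r6c4=1.
Step 30. [r1c9∈{5}] r1c9 has the single candidate 5 ⇒ r1c9=5.
Step 31. [r3c6∈{6}] nothing but 6 survives at r3c6, so r3c6=6.
Step 32. [r7c7∈{8}] only 8 remains possible at r7c7. So r7c7=8.
Step 33. [r3c7∈{7}] only 7 remains possible at r3c7. So r3c7=7.
Step 34. [r2c1∈{7}] only 7 remains possible at r2c1, so r2c1=7.
Step 35. [r1c7∈{2}] r1c7 is down to just 2. So r1c7=2.
Step 36. [r7c4∈{5}] r7c4 has the single candidate 5 ⇒ r7c4=5.
Step 37. [r7c3∈{1}] nothing but 1 survives at r7c3, so r7c3=1.
Step 38. [r1c1∈{8}] r1c1's peers cover all but 8 ⇒ r1c1=8.
Step 39. [r6c3∈{6}] r6c3's peers cover all but 6, so r6c3=6.

Answer: 8 6 4 9 1 7 2 3 5 / 7 1 9 3 2 5 6 8 4 / 5 2 3 4 8 6 7 9 1 / 4 8 5 7 6 3 9 1 2 / 1 3 7 8 9 2 4 5 6 / 2 9 6 1 5 4 3 7 8 / 6 4 1 5 3 9 8 2 7 / 3 5 2 6 7 8 1 4 9 / 9 7 8 2 4 1 5 6 3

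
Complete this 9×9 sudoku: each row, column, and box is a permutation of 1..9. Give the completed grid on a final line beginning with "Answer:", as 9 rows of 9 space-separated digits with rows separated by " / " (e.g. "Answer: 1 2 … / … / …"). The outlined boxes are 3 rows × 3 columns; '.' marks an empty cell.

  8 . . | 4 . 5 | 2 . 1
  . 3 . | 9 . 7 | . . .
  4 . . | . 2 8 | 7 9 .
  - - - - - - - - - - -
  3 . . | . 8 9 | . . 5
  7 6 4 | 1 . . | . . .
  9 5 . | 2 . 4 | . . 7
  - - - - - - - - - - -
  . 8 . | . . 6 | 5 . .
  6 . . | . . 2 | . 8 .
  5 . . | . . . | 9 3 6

Step 1. [r1c5∈{3,6}] 3 has one home in row 1: r1c5. So r1c5=3.
Step 2. [r3c2∈{1}] r3c2 is down to just 1 ⇒ r3c2=1.
Step 3. [r7c1∈{1,2}] col 1 places 1 nowhere but r7c1. So r7c1=1.
Step 4. [r8c9∈{4}] only 4 remains possible at r8c9. So r8c9=4.
Step 5. [r6c7∈{1,3,6,8}] row 6 places 3 nowhere but r6c7 ⇒ r6c7=3.
Step 6. [r1c8∈{6}] r1c8 has the single candidate 6. So r1c8=6.
Step 7. [r7c8∈{2,7}] in col 8, 7 fits only at r7c8, so r7c8=7.
Step 8. [r4c7∈{1,4,6}] r4c7 is the only open cell in col 7 admitting 6. So r4c7=6.
Step 9. [r4c8∈{1,2,4}] across row 4, 4 lands solely at r4c8 ⇒ r4c8=4.
Step 10. [r8c4∈{3,5,7}] r8c4 is the only open cell in col 4 admitting 5 ⇒ r8c4=5.
Step 11. [r2c5∈{1,6}] in row 2, 1 fits only at r2c5. So r2c5=1.
Step 12. [r2c3∈{2,5,6}] 6 has one home in row 2: r2c3 ⇒ r2c3=6.
Step 13. [r8c3∈{3,7,9}] 3 has one home in row 8: r8c3. So r8c3=3.
Step 14. [r9c2∈{2,4,7}] across col 2, 4 lands solely at r9c2, so r9c2=4.
Step 15. [r9c3∈{2,7}] in row 9, 2 fits only at r9c3 ⇒ r9c3=2.
Step 16. [r7c3∈{9}] r7c3 has the single candidate 9 ⇒ r7c3=9.
Step 17. [r8c2∈{7}] r8c2's peers cover all but 7, so r8c2=7.
Step 18. [r2c9∈{8}] only 8 remains possible at r2c9. So r2c9=8.
Step 19. [r9c4∈{7,8}] r9c4 is the only open cell in row 9 admitting 8, so r9c4=8.
Step 20. [r6c3∈{1,8}] across row 6, 8 lands solely at r6c3 ⇒ r6c3=8.
Step 21. [r5c9∈{2,9}] across row 5, 9 lands solely at r5c9. So r5c9=9.
Step 22. [r4c3∈{1}] r4c3's peers cover all but 1 ⇒ r4c3=1.
Step 23. [r5c6∈{3}] r5c6 is down to just 3 ⇒ r5c6=3.
Step 24. [r5c8∈{2}] r5c8 is down to just 2 ⇒ r5c8=2.
Step 25. [r9c5∈{7}] r9c5 is down to just 7 ⇒ r9c5=7.
Step 26. [r1c2∈{9}] only 9 remains possible at r1c2. So r1c2=9.
Step 27. [r1c3∈{7}] r1c3 has the single candidate 7, so r1c3=7.
Step 28. [r2c1∈{2}] nothing but 2 survives at r2c1. So r2c1=2.
Step 29. [r2c8∈{5}] only 5 remains possible at r2c8, so r2c8=5.
Step 30. [r5c7∈{8}] only 8 remains possible at r5c7 ⇒ r5c7=8.
Step 31. [r2c7∈{4}] nothing but 4 survives at r2c7. So r2c7=4.
Step 32. [r7c9∈{2}] r7c9 is down to just 2, so r7c9=2.
Step 33. [r3c4∈{6}] r3c4's peers cover all but 6 ⇒ r3c4=6.
Step 34. [r8c7∈{1}] r8c7 has the single candidate 1, so r8c7=1.
Step 35. [r3c9∈{3}] r3c9 is down to just 3. So r3c9=3.
Step 36. [r8c5∈{9}] r8c5 has the single candidate 9, so r8c5=9.
Step 37. [r5c5∈{5}] r5c5's peers cover all but 5. So r5c5=5.
Step 38. [r6c5∈{6}] r6c5 has the single candidate 6 ⇒ r6c5=6.
Step 39. [r4c4∈{7}] r4c4 has the single candidate 7, so r4c4=7.
Step 40. [r7c4∈{3}] r7c4's peers cover all but 3, so r7c4=3.
Step 41. [r7c5∈{4}] r7c5 is down to just 4, so r7c5=4.
Step 42. [r3c3∈{5}] r3c3's peers cover all but 5 ⇒ r3c3=5.
Step 43. [r4c2∈{2}] r4c2 is down to just 2 ⇒ r4c2=2.
Step 44. [r9c6∈{1}] r9c6 is down to just 1, so r9c6=1.
Step 45. [r6c8∈{1}] only 1 remains possible at r6c8 ⇒ r6c8=1.

Answer: 8 9 7 4 3 5 2 6 1 / 2 3 6 9 1 7 4 5 8 / 4 1 5 6 2 8 7 9 3 / 3 2 1 7 8 9 6 4 5 / 7 6 4 1 5 3 8 2 9 / 9 5 8 2 6 4 3 1 7 / 1 8 9 3 4 6 5 7 2 / 6 7 3 5 9 2 1 8 4 / 5 4 2 8 7 1 9 3 6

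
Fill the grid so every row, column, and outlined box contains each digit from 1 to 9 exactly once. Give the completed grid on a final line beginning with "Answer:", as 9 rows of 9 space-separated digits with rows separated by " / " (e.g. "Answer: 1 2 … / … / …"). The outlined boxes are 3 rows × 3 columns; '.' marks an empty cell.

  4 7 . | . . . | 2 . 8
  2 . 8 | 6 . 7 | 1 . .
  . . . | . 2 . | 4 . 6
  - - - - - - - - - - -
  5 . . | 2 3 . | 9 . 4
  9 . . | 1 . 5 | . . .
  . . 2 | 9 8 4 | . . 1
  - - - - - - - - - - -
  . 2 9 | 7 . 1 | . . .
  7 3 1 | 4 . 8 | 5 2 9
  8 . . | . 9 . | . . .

Step 1. [r6c2∈{6}] r6c2 has the single candidate 6. So r6c2=6.
Step 2. [r7c9∈{3}] r7c9 has the single candidate 3. So r7c9=3.
Step 3. [r3c8∈{3,5,7,9}] across row 3, 7 lands solely at r3c8, so r3c8=7.
Step 4. [r2c8∈{3,5,9}] r2c8 is the only open cell in row 2 admitting 3, so r2c8=3.
Step 5. [r7c5∈{5,6}] across row 7, 5 lands solely at r7c5. So r7c5=5.
Step 6. [r5c5∈{6,7}] in col 5, 7 fits only at r5c5, so r5c5=7.
Step 7. [r6c1∈{3}] r6c1 has the single candidate 3, so r6c1=3.
Step 8. [r9c4∈{3}] r9c4 has the single candidate 3, so r9c4=3.
Step 9. [r1c4∈{5}] nothing but 5 survives at r1c4. So r1c4=5.
Step 10. [r7c1∈{6}] nothing but 6 survives at r7c1 ⇒ r7c1=6.
Step 11. [r4c6∈{6}] r4c6 has the single candidate 6 ⇒ r4c6=6.
Step 12. [r4c8∈{8}] nothing but 8 survives at r4c8, so r4c8=8.
Step 13. [r5c3∈{4}] nothing but 4 survives at r5c3. So r5c3=4.
Step 14. [r2c2∈{5,9}] 9 has one home in row 2: r2c2 ⇒ r2c2=9.
Step 15. [r9c8∈{1,4,6}] 1 has one home in row 9: r9c8, so r9c8=1.
Step 16. [r9c3∈{5}] only 5 remains possible at r9c3 ⇒ r9c3=5.
Step 17. [r3c6∈{3,9}] 9 has one home in row 3: r3c6 ⇒ r3c6=9.
Step 18. [r9c7∈{6,7}] 6 has one home in row 9: r9c7. So r9c7=6.
Step 19. [r4c2∈{1}] r4c2 is down to just 1 ⇒ r4c2=1.
Step 20. [r1c3∈{3,6}] row 1 places 6 nowhere but r1c3. So r1c3=6.
Step 21. [r3c2∈{5}] r3c2's peers cover all but 5, so r3c2=5.
Step 22. [r7c8∈{4}] r7c8 has the single candidate 4, so r7c8=4.
Step 23. [r5c2∈{8}] r5c2 is down to just 8, so r5c2=8.
Step 24. [r9c9∈{7}] r9c9's peers cover all but 7. So r9c9=7.
Step 25. [r1c8∈{9}] r1c8's peers cover all but 9 ⇒ r1c8=9.
Step 26. [r5c8∈{6}] r5c8 has the single candidate 6. So r5c8=6.
Step 27. [r6c8∈{5}] r6c8 has the single candidate 5 ⇒ r6c8=5.
Step 28. [r7c7∈{8}] nothing but 8 survives at r7c7, so r7c7=8.
Step 29. [r6c7∈{7}] r6c7's peers cover all but 7 ⇒ r6c7=7.
Step 30. [r3c3∈{3}] nothing but 3 survives at r3c3, so r3c3=3.
Step 31. [r9c2∈{4}] r9c2's peers cover all but 4. So r9c2=4.
Step 32. [r4c3∈{7}] nothing but 7 survives at r4c3 ⇒ r4c3=7.
Step 33. [r2c9∈{5}] r2c9 has the single candidate 5, so r2c9=5.
Step 34. [r3c4∈{8}] r3c4's peers cover all but 8 ⇒ r3c4=8.
Step 35. [r5c7∈{3}] r5c7's peers cover all but 3 ⇒ r5c7=3.
Step 36. [r5c9∈{2}] r5c9 is down to just 2 ⇒ r5c9=2.
Step 37. [r9c6∈{2}] only 2 remains possible at r9c6. So r9c6=2.
Step 38. [r1c5∈{1}] r1c5 has the single candidate 1. So r1c5=1.
Step 39. [r2c5∈{4}] r2c5 has the single candidate 4. So r2c5=4.
Step 40. [r3c1∈{1}] r3c1 has the single candidate 1. So r3c1=1.
Step 41. [r8c5∈{6}] only 6 remains possible at r8c5. So r8c5=6.
Step 42. [r1c6∈{3}] nothing but 3 survives at r1c6 ⇒ r1c6=3.

Answer: 4 7 6 5 1 3 2 9 8 / 2 9 8 6 4 7 1 3 5 / 1 5 3 8 2 9 4 7 6 / 5 1 7 2 3 6 9 8 4 / 9 8 4 1 7 5 3 6 2 / 3 6 2 9 8 4 7 5 1 / 6 2 9 7 5 1 8 4 3 / 7 3 1 4 6 8 5 2 9 / 8 4 5 3 9 2 6 1 7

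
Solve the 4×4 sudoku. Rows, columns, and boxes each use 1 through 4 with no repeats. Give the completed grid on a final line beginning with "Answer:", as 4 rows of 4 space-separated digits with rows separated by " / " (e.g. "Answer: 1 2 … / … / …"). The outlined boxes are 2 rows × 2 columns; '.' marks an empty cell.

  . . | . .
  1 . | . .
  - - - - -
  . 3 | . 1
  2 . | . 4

Step 1. [r1c3∈{1,2,3,4}] across row 1, 1 lands solely at r1c3, so r1c3=1.
Step 2. [r2c3∈{2,3,4}] r2c3 is the only open cell in col 3 admitting 4. So r2c3=4.
Step 3. [r1c1∈{3,4}] across col 1, 3 lands solely at r1c1, so r1c1=3.
Step 4. [r2c2∈{2}] only 2 remains possible at r2c2, so r2c2=2.
Step 5. [r3c1∈{4}] r3c1 has the single candidate 4. So r3c1=4.
Step 6. [r4c3∈{3}] r4c3 is down to just 3. So r4c3=3.
Step 7. [r1c4∈{2}] r1c4's peers cover all but 2 ⇒ r1c4=2.
Step 8. [r1c2∈{4}] r1c2's peers cover all but 4. So r1c2=4.
Step 9. [r3c3∈{2}] nothing but 2 survives at r3c3, so r3c3=2.
Step 10. [r4c2∈{1}] r4c2's peers cover all but 1 ⇒ r4c2=1.
Step 11. [r2c4∈{3}] only 3 remains possible at r2c4. So r2c4=3.

Answer: 3 4 1 2 / 1 2 4 3 / 4 3 2 1 / 2 1 3 4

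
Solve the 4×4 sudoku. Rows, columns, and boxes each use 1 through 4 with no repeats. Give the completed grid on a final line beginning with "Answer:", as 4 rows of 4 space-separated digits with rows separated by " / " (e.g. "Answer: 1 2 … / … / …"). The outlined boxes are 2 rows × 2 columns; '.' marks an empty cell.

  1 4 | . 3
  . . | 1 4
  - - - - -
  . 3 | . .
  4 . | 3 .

Step 1. [r3c1∈{2}] only 2 remains possible at r3c1, so r3c1=2.
Step 2. [r4c2∈{1}] only 1 remains possible at r4c2 ⇒ r4c2=1.
Step 3. [r3c3∈{4}] only 4 remains possible at r3c3. So r3c3=4.
Step 4. [r2c1∈{3}] nothing but 3 survives at r2c1 ⇒ r2c1=3.
Step 5. [r3c4∈{1}] only 1 remains possible at r3c4, so r3c4=1.
Step 6. [r2c2∈{2}] r2c2 is down to just 2 ⇒ r2c2=2.
Step 7. [r1c3∈{2}] r1c3 has the single candidate 2 ⇒ r1c3=2.
Step 8. [r4c4∈{2}] only 2 remains possible at r4c4. So r4c4=2.

Answer: 1 4 2 3 / 3 2 1 4 / 2 3 4 1 / 4 1 3 2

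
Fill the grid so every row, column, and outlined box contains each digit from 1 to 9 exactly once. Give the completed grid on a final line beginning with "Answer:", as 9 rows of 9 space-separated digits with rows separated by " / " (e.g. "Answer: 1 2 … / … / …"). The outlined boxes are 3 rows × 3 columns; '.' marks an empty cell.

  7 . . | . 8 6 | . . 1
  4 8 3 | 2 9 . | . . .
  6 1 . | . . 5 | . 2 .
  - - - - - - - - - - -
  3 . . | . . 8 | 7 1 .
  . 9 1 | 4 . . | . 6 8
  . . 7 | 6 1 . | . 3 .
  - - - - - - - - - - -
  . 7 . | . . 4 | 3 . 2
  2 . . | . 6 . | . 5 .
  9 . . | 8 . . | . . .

Step 1. [r5c1∈{5}] r5c1 has the single candidate 5, so r5c1=5.
Step 2. [r3c9∈{3,4,7,9}] col 9 places 3 nowhere but r3c9 ⇒ r3c9=3.
Step 3. [r7c3∈{5,6,8}] r7c3 is the only open cell in row 7 admitting 6, so r7c3=6.
Step 4. [r7c8∈{8,9}] r7c8 is the only open cell in col 8 admitting 8 ⇒ r7c8=8.
Step 5. [r7c4∈{1,5,9}] 9 has one home in row 7: r7c4. So r7c4=9.
Step 6. [r8c4∈{1,3,7}] r8c4 is the only open cell in col 4 admitting 1, so r8c4=1.
Step 7. [r4c9∈{4,5,9}] row 4 places 9 nowhere but r4c9, so r4c9=9.
Step 8. [r1c8∈{4,9}] 9 has one home in col 8: r1c8 ⇒ r1c8=9.
Step 9. [r9c8∈{4,7}] across col 8, 4 lands solely at r9c8. So r9c8=4.
Step 10. [r5c7∈{2}] nothing but 2 survives at r5c7. So r5c7=2.
Step 11. [r8c9∈{7}] only 7 remains possible at r8c9, so r8c9=7.
Step 12. [r8c6∈{3}] r8c6 has the single candidate 3, so r8c6=3.
Step 13. [r5c6∈{7}] r5c6 is down to just 7 ⇒ r5c6=7.
Step 14. [r9c5∈{2,5,7}] r9c5 is the only open cell in row 9 admitting 7, so r9c5=7.
Step 15. [r4c5∈{2,5}] in col 5, 2 fits only at r4c5. So r4c5=2.
Step 16. [r6c9∈{4,5}] 4 has one home in col 9: r6c9, so r6c9=4.
Step 17. [r2c9∈{5,6}] across col 9, 5 lands solely at r2c9 ⇒ r2c9=5.
Step 18. [r8c2∈{4}] r8c2 is down to just 4. So r8c2=4.
Step 19. [r9c3∈{5}] r9c3's peers cover all but 5 ⇒ r9c3=5.
Step 20. [r1c7∈{4}] r1c7 has the single candidate 4. So r1c7=4.
Step 21. [r2c7∈{6}] r2c7 is down to just 6 ⇒ r2c7=6.
Step 22. [r1c2∈{2,5}] across row 1, 5 lands solely at r1c2 ⇒ r1c2=5.
Step 23. [r3c3∈{9}] only 9 remains possible at r3c3 ⇒ r3c3=9.
Step 24. [r3c4∈{7}] nothing but 7 survives at r3c4 ⇒ r3c4=7.
Step 25. [r3c7∈{8}] only 8 remains possible at r3c7. So r3c7=8.
Step 26. [r5c5∈{3}] nothing but 3 survives at r5c5, so r5c5=3.
Step 27. [r8c3∈{8}] only 8 remains possible at r8c3, so r8c3=8.
Step 28. [r7c1∈{1}] r7c1 is down to just 1. So r7c1=1.
Step 29. [r6c7∈{5}] nothing but 5 survives at r6c7, so r6c7=5.
Step 30. [r6c2∈{2}] nothing but 2 survives at r6c2 ⇒ r6c2=2.
Step 31. [r9c7∈{1}] only 1 remains possible at r9c7. So r9c7=1.
Step 32. [r4c3∈{4}] r4c3's peers cover all but 4. So r4c3=4.
Step 33. [r1c4∈{3}] only 3 remains possible at r1c4. So r1c4=3.
Step 34. [r9c2∈{3}] r9c2 has the single candidate 3 ⇒ r9c2=3.
Step 35. [r2c8∈{7}] only 7 remains possible at r2c8. So r2c8=7.
Step 36. [r8c7∈{9}] r8c7's peers cover all but 9, so r8c7=9.
Step 37. [r1c3∈{2}] r1c3 has the single candidate 2, so r1c3=2.
Step 38. [r2c6∈{1}] nothing but 1 survives at r2c6 ⇒ r2c6=1.
Step 39. [r6c1∈{8}] only 8 remains possible at r6c1 ⇒ r6c1=8.
Step 40. [r9c6∈{2}] nothing but 2 survives at r9c6 ⇒ r9c6=2.
Step 41. [r4c4∈{5}] r4c4 has the single candidate 5 ⇒ r4c4=5.
Step 42. [r4c2∈{6}] r4c2 is down to just 6, so r4c2=6.
Step 43. [r6c6∈{9}] nothing but 9 survives at r6c6, so r6c6=9.
Step 44. [r9c9∈{6}] nothing but 6 survives at r9c9. So r9c9=6.
Step 45. [r7c5∈{5}] r7c5 has the single candidate 5, so r7c5=5.
Step 46. [r3c5∈{4}] r3c5's peers cover all but 4 ⇒ r3c5=4.

Answer: 7 5 2 3 8 6 4 9 1 / 4 8 3 2 9 1 6 7 5 / 6 1 9 7 4 5 8 2 3 / 3 6 4 5 2 8 7 1 9 / 5 9 1 4 3 7 2 6 8 / 8 2 7 6 1 9 5 3 4 / 1 7 6 9 5 4 3 8 2 / 2 4 8 1 6 3 9 5 7 / 9 3 5 8 7 2 1 4 6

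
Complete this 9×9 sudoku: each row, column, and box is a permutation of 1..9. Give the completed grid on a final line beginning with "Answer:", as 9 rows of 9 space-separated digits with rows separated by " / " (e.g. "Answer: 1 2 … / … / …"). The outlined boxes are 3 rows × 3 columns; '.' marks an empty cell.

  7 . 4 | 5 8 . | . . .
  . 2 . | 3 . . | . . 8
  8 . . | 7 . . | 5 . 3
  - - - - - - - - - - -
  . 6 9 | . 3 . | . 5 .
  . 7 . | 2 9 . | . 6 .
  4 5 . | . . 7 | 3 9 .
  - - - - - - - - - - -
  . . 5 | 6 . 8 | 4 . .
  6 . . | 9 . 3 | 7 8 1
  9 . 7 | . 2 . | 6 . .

Step 1. [r6c9∈{2}] only 2 remains possible at r6c9 ⇒ r6c9=2.
Step 2. [r1c7∈{1,2,9}] across col 7, 2 lands solely at r1c7, so r1c7=2.
Step 3. [r1c8∈{1}] nothing but 1 survives at r1c8, so r1c8=1.
Step 4. [r3c6∈{1,2,4,6,9}] 2 has one home in row 3: r3c6. So r3c6=2.
Step 5. [r5c6∈{1,4,5}] across row 5, 5 lands solely at r5c6 ⇒ r5c6=5.
Step 6. [r6c5∈{1,6}] row 6 places 6 nowhere but r6c5, so r6c5=6.
Step 7. [r9c2∈{1,3,4,8}] row 9 places 8 nowhere but r9c2, so r9c2=8.
Step 8. [r5c3∈{1,3,8}] col 3 places 3 nowhere but r5c3, so r5c3=3.
Step 9. [r5c1∈{1}] only 1 remains possible at r5c1, so r5c1=1.
Step 10. [r6c4∈{1,8}] 1 has one home in row 6: r6c4 ⇒ r6c4=1.
Step 11. [r4c6∈{4}] nothing but 4 survives at r4c6. So r4c6=4.
Step 12. [r7c2∈{1,3}] across box 7, 1 lands solely at r7c2. So r7c2=1.
Step 13. [r7c8∈{2,3}] col 8 places 2 nowhere but r7c8 ⇒ r7c8=2.
Step 14. [r2c7∈{9}] only 9 remains possible at r2c7. So r2c7=9.
Step 15. [r3c3∈{1,6}] across row 3, 6 lands solely at r3c3. So r3c3=6.
Step 16. [r3c5∈{1,4}] across row 3, 1 lands solely at r3c5 ⇒ r3c5=1.
Step 17. [r1c6∈{6,9}] in col 6, 9 fits only at r1c6. So r1c6=9.
Step 18. [r2c5∈{4}] r2c5 is down to just 4 ⇒ r2c5=4.
Step 19. [r5c7∈{8}] r5c7's peers cover all but 8 ⇒ r5c7=8.
Step 20. [r1c9∈{6}] r1c9's peers cover all but 6. So r1c9=6.
Step 21. [r2c1∈{5}] r2c1 is down to just 5, so r2c1=5.
Step 22. [r3c2∈{9}] r3c2's peers cover all but 9, so r3c2=9.
Step 23. [r9c9∈{5}] r9c9 has the single candidate 5, so r9c9=5.
Step 24. [r4c9∈{7}] r4c9's peers cover all but 7. So r4c9=7.
Step 25. [r8c5∈{5}] r8c5's peers cover all but 5 ⇒ r8c5=5.
Step 26. [r2c3∈{1}] r2c3's peers cover all but 1. So r2c3=1.
Step 27. [r4c4∈{8}] r4c4 has the single candidate 8, so r4c4=8.
Step 28. [r3c8∈{4}] r3c8 is down to just 4. So r3c8=4.
Step 29. [r7c1∈{3}] only 3 remains possible at r7c1. So r7c1=3.
Step 30. [r7c5∈{7}] r7c5 has the single candidate 7. So r7c5=7.
Step 31. [r4c7∈{1}] r4c7 has the single candidate 1. So r4c7=1.
Step 32. [r6c3∈{8}] nothing but 8 survives at r6c3, so r6c3=8.
Step 33. [r9c4∈{4}] r9c4 is down to just 4 ⇒ r9c4=4.
Step 34. [r1c2∈{3}] r1c2's peers cover all but 3. So r1c2=3.
Step 35. [r5c9∈{4}] r5c9's peers cover all but 4, so r5c9=4.
Step 36. [r8c3∈{2}] nothing but 2 survives at r8c3 ⇒ r8c3=2.
Step 37. [r8c2∈{4}] nothing but 4 survives at r8c2. So r8c2=4.
Step 38. [r2c8∈{7}] r2c8 is down to just 7 ⇒ r2c8=7.
Step 39. [r7c9∈{9}] r7c9 is down to just 9. So r7c9=9.
Step 40. [r9c8∈{3}] r9c8's peers cover all but 3, so r9c8=3.
Step 41. [r4c1∈{2}] nothing but 2 survives at r4c1. So r4c1=2.
Step 42. [r9c6∈{1}] r9c6 is down to just 1. So r9c6=1.
Step 43. [r2c6∈{6}] r2c6 is down to just 6 ⇒ r2c6=6.

Answer: 7 3 4 5 8 9 2 1 6 / 5 2 1 3 4 6 9 7 8 / 8 9 6 7 1 2 5 4 3 / 2 6 9 8 3 4 1 5 7 / 1 7 3 2 9 5 8 6 4 / 4 5 8 1 6 7 3 9 2 / 3 1 5 6 7 8 4 2 9 / 6 4 2 9 5 3 7 8 1 / 9 8 7 4 2 1 6 3 5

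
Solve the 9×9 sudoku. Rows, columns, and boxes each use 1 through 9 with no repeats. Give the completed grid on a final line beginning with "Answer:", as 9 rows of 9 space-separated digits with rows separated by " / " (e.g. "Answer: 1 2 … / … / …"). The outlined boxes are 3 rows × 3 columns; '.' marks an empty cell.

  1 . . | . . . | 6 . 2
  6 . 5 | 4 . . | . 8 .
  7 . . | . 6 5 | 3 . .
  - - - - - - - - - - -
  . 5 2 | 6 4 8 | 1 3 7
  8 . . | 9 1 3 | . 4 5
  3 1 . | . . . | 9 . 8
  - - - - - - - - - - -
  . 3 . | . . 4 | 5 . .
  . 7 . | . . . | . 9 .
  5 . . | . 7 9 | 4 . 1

Step 1. [r9c4∈{2,3,8}] 3 has one home in row 9: r9c4, so r9c4=3.
Step 2. [r6c3∈{4,6,7}] 4 has one home in row 6: r6c3, so r6c3=4.
Step 3. [r8c6∈{1,2,6}] col 6 places 6 nowhere but r8c6, so r8c6=6.
Step 4. [r8c7∈{2,8}] in col 7, 8 fits only at r8c7, so r8c7=8.
Step 5. [r1c6∈{7}] r1c6 has the single candidate 7 ⇒ r1c6=7.
Step 6. [r1c4∈{8}] nothing but 8 survives at r1c4. So r1c4=8.
Step 7. [r6c6∈{2}] r6c6 has the single candidate 2. So r6c6=2.
Step 8. [r2c5∈{2,3,9}] 3 has one home in row 2: r2c5 ⇒ r2c5=3.
Step 9. [r3c4∈{1,2}] across box 2, 2 lands solely at r3c4. So r3c4=2.
Step 10. [r7c9∈{6}] r7c9 is down to just 6 ⇒ r7c9=6.
Step 11. [r7c5∈{2,8}] col 5 places 8 nowhere but r7c5, so r7c5=8.
Step 12. [r7c4∈{1}] nothing but 1 survives at r7c4 ⇒ r7c4=1.
Step 13. [r7c3∈{9}] r7c3's peers cover all but 9, so r7c3=9.
Step 14. [r7c1∈{2}] r7c1 is down to just 2 ⇒ r7c1=2.
Step 15. [r3c9∈{4,9}] 4 has one home in col 9: r3c9 ⇒ r3c9=4.
Step 16. [r3c2∈{8,9}] across row 3, 9 lands solely at r3c2, so r3c2=9.
Step 17. [r9c2∈{6,8}] across col 2, 8 lands solely at r9c2 ⇒ r9c2=8.
Step 18. [r8c4∈{5}] only 5 remains possible at r8c4. So r8c4=5.
Step 19. [r5c2∈{6}] r5c2's peers cover all but 6 ⇒ r5c2=6.
Step 20. [r2c2∈{2}] only 2 remains possible at r2c2, so r2c2=2.
Step 21. [r1c3∈{3}] only 3 remains possible at r1c3. So r1c3=3.
Step 22. [r1c2∈{4}] r1c2 has the single candidate 4, so r1c2=4.
Step 23. [r3c3∈{8}] nothing but 8 survives at r3c3. So r3c3=8.
Step 24. [r9c3∈{6}] only 6 remains possible at r9c3, so r9c3=6.
Step 25. [r2c6∈{1}] only 1 remains possible at r2c6. So r2c6=1.
Step 26. [r2c9∈{9}] nothing but 9 survives at r2c9. So r2c9=9.
Step 27. [r4c1∈{9}] only 9 remains possible at r4c1 ⇒ r4c1=9.
Step 28. [r7c8∈{7}] r7c8's peers cover all but 7, so r7c8=7.
Step 29. [r3c8∈{1}] r3c8 is down to just 1 ⇒ r3c8=1.
Step 30. [r8c9∈{3}] r8c9 has the single candidate 3 ⇒ r8c9=3.
Step 31. [r2c7∈{7}] only 7 remains possible at r2c7 ⇒ r2c7=7.
Step 32. [r6c4∈{7}] nothing but 7 survives at r6c4 ⇒ r6c4=7.
Step 33. [r6c5∈{5}] r6c5 has the single candidate 5 ⇒ r6c5=5.
Step 34. [r8c3∈{1}] only 1 remains possible at r8c3, so r8c3=1.
Step 35. [r5c3∈{7}] r5c3 is down to just 7 ⇒ r5c3=7.
Step 36. [r9c8∈{2}] r9c8 is down to just 2 ⇒ r9c8=2.
Step 37. [r8c5∈{2}] only 2 remains possible at r8c5, so r8c5=2.
Step 38. [r1c8∈{5}] r1c8 has the single candidate 5 ⇒ r1c8=5.
Step 39. [r8c1∈{4}] only 4 remains possible at r8c1. So r8c1=4.
Step 40. [r5c7∈{2}] r5c7 has the single candidate 2, so r5c7=2.
Step 41. [r1c5∈{9}] only 9 remains possible at r1c5 ⇒ r1c5=9.
Step 42. [r6c8∈{6}] r6c8's peers cover all but 6 ⇒ r6c8=6.

Answer: 1 4 3 8 9 7 6 5 2 / 6 2 5 4 3 1 7 8 9 / 7 9 8 2 6 5 3 1 4 / 9 5 2 6 4 8 1 3 7 / 8 6 7 9 1 3 2 4 5 / 3 1 4 7 5 2 9 6 8 / 2 3 9 1 8 4 5 7 6 / 4 7 1 5 2 6 8 9 3 / 5 8 6 3 7 9 4 2 1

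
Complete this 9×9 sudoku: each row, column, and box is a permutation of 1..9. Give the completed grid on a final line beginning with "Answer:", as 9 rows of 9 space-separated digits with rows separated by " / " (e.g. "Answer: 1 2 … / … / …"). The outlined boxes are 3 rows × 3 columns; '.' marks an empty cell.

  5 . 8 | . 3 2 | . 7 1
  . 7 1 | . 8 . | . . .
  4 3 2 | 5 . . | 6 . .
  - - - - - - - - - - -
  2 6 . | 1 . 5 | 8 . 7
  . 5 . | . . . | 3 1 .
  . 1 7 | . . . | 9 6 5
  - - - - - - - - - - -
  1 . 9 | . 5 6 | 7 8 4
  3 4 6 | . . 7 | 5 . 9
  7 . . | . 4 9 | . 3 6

Step 1. [r5c4∈{2,4,6,7,8,9}] r5c4 is the only open cell in col 4 admitting 7 ⇒ r5c4=7.
Step 2. [r2c6∈{4}] r2c6 is down to just 4. So r2c6=4.
Step 3. [r8c8∈{2}] r8c8's peers cover all but 2. So r8c8=2.
Step 4. [r5c1∈{8,9}] 9 has one home in box 4: r5c1, so r5c1=9.
Step 5. [r6c4∈{2,3,4,8}] row 6 places 4 nowhere but r6c4 ⇒ r6c4=4.
Step 6. [r1c4∈{6,9}] across row 1, 6 lands solely at r1c4 ⇒ r1c4=6.
Step 7. [r9c2∈{2,8}] r9c2 is the only open cell in col 2 admitting 8. So r9c2=8.
Step 8. [r3c8∈{9}] r3c8's peers cover all but 9. So r3c8=9.
Step 9. [r5c9∈{2}] r5c9 is down to just 2, so r5c9=2.
Step 10. [r6c6∈{3,8}] 3 has one home in row 6: r6c6. So r6c6=3.
Step 11. [r9c4∈{2}] r9c4 has the single candidate 2, so r9c4=2.
Step 12. [r3c5∈{1,7}] across row 3, 7 lands solely at r3c5 ⇒ r3c5=7.
Step 13. [r4c3∈{3,4}] 3 has one home in row 4: r4c3, so r4c3=3.
Step 14. [r4c5∈{9}] r4c5 is down to just 9, so r4c5=9.
Step 15. [r5c3∈{4}] r5c3's peers cover all but 4 ⇒ r5c3=4.
Step 16. [r1c7∈{4}] r1c7 is down to just 4, so r1c7=4.
Step 17. [r2c8∈{5}] r2c8's peers cover all but 5 ⇒ r2c8=5.
Step 18. [r2c1∈{6}] only 6 remains possible at r2c1 ⇒ r2c1=6.
Step 19. [r3c9∈{8}] only 8 remains possible at r3c9, so r3c9=8.
Step 20. [r8c4∈{8}] r8c4's peers cover all but 8, so r8c4=8.
Step 21. [r1c2∈{9}] r1c2's peers cover all but 9 ⇒ r1c2=9.
Step 22. [r2c4∈{9}] r2c4's peers cover all but 9 ⇒ r2c4=9.
Step 23. [r5c6∈{8}] nothing but 8 survives at r5c6, so r5c6=8.
Step 24. [r9c7∈{1}] nothing but 1 survives at r9c7. So r9c7=1.
Step 25. [r6c1∈{8}] nothing but 8 survives at r6c1. So r6c1=8.
Step 26. [r7c4∈{3}] nothing but 3 survives at r7c4. So r7c4=3.
Step 27. [r6c5∈{2}] r6c5 is down to just 2 ⇒ r6c5=2.
Step 28. [r2c7∈{2}] only 2 remains possible at r2c7 ⇒ r2c7=2.
Step 29. [r4c8∈{4}] r4c8 is down to just 4 ⇒ r4c8=4.
Step 30. [r7c2∈{2}] r7c2's peers cover all but 2 ⇒ r7c2=2.
Step 31. [r5c5∈{6}] r5c5 is down to just 6, so r5c5=6.
Step 32. [r3c6∈{1}] only 1 remains possible at r3c6. So r3c6=1.
Step 33. [r9c3∈{5}] only 5 remains possible at r9c3, so r9c3=5.
Step 34. [r8c5∈{1}] r8c5 has the single candidate 1 ⇒ r8c5=1.
Step 35. [r2c9∈{3}] only 3 remains possible at r2c9 ⇒ r2c9=3.

Answer: 5 9 8 6 3 2 4 7 1 / 6 7 1 9 8 4 2 5 3 / 4 3 2 5 7 1 6 9 8 / 2 6 3 1 9 5 8 4 7 / 9 5 4 7 6 8 3 1 2 / 8 1 7 4 2 3 9 6 5 / 1 2 9 3 5 6 7 8 4 / 3 4 6 8 1 7 5 2 9 / 7 8 5 2 4 9 1 3 6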